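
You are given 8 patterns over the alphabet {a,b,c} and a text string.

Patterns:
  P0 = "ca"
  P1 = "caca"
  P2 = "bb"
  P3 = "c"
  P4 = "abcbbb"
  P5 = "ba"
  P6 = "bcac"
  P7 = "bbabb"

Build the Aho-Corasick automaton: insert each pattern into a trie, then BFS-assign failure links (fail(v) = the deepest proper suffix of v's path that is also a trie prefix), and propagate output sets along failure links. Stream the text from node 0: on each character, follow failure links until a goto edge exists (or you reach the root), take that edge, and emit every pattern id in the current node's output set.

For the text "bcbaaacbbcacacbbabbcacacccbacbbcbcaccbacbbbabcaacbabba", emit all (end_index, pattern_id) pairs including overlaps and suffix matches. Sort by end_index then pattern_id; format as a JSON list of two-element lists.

Build automaton:
Trie nodes:
  n0 'ε': a→7 b→5 c→1
  n1 'c': a→2  ←P3
  n2 'ca': c→3  ←P0
  n3 'cac': a→4
  n4 'caca': ·  ←P1
  n5 'b': a→13 b→6 c→14
  n6 'bb': a→17  ←P2
  n7 'a': b→8
  n8 'ab': c→9
  n9 'abc': b→10
  n10 'abcb': b→11
  n11 'abcbb': b→12
  n12 'abcbbb': ·  ←P4
  n13 'ba': ·  ←P5
  n14 'bc': a→15
  n15 'bca': c→16
  n16 'bcac': ·  ←P6
  n17 'bba': b→18
  n18 'bbab': b→19
  n19 'bbabb': ·  ←P7

BFS fail/out derivation:
  fail(1) 'c': from fail(0)=0 chase 'c': 0 ⇒ 0;  out={3}∪out(0)={3}
  fail(5) 'b': from fail(0)=0 chase 'b': 0 ⇒ 0;  out=∅∪out(0)=∅
  fail(7) 'a': from fail(0)=0 chase 'a': 0 ⇒ 0;  out=∅∪out(0)=∅
  fail(2) 'ca': from fail(1)=0 chase 'a': 0 ⇒ 7;  out={0}∪out(7)={0}
  fail(6) 'bb': from fail(5)=0 chase 'b': 0 ⇒ 5;  out={2}∪out(5)={2}
  fail(8) 'ab': from fail(7)=0 chase 'b': 0 ⇒ 5;  out=∅∪out(5)=∅
  fail(13) 'ba': from fail(5)=0 chase 'a': 0 ⇒ 7;  out={5}∪out(7)={5}
  fail(14) 'bc': from fail(5)=0 chase 'c': 0 ⇒ 1;  out=∅∪out(1)={3}
  fail(3) 'cac': from fail(2)=7 chase 'c': 7→0 ⇒ 1;  out=∅∪out(1)={3}
  fail(9) 'abc': from fail(8)=5 chase 'c': 5 ⇒ 14;  out=∅∪out(14)={3}
  fail(15) 'bca': from fail(14)=1 chase 'a': 1 ⇒ 2;  out=∅∪out(2)={0}
  fail(17) 'bba': from fail(6)=5 chase 'a': 5 ⇒ 13;  out=∅∪out(13)={5}
  fail(4) 'caca': from fail(3)=1 chase 'a': 1 ⇒ 2;  out={1}∪out(2)={0,1}
  fail(10) 'abcb': from fail(9)=14 chase 'b': 14→1→0 ⇒ 5;  out=∅∪out(5)=∅
  fail(16) 'bcac': from fail(15)=2 chase 'c': 2 ⇒ 3;  out={6}∪out(3)={3,6}
  fail(18) 'bbab': from fail(17)=13 chase 'b': 13→7 ⇒ 8;  out=∅∪out(8)=∅
  fail(11) 'abcbb': from fail(10)=5 chase 'b': 5 ⇒ 6;  out=∅∪out(6)={2}
  fail(19) 'bbabb': from fail(18)=8 chase 'b': 8→5 ⇒ 6;  out={7}∪out(6)={2,7}
  fail(12) 'abcbbb': from fail(11)=6 chase 'b': 6→5 ⇒ 6;  out={4}∪out(6)={2,4}

Scan:
pos 0 'b': at 5
pos 1 'c': at 14  → match P3@[1:1]
pos 2 'b': at 5 (via fail)
pos 3 'a': at 13  → match P5@[2:3]
pos 4 'a': at 7 (via fail)
pos 5 'a': at 7 (via fail)
pos 6 'c': at 1 (via fail)  → match P3@[6:6]
pos 7 'b': at 5 (via fail)
pos 8 'b': at 6  → match P2@[7:8]
pos 9 'c': at 14 (via fail)  → match P3@[9:9]
pos 10 'a': at 15  → match P0@[9:10]
pos 11 'c': at 16  → match P3@[11:11],P6@[8:11]
pos 12 'a': at 4 (via fail)  → match P0@[11:12],P1@[9:12]
pos 13 'c': at 3 (via fail)  → match P3@[13:13]
pos 14 'b': at 5 (via fail)
pos 15 'b': at 6  → match P2@[14:15]
pos 16 'a': at 17  → match P5@[15:16]
pos 17 'b': at 18
pos 18 'b': at 19  → match P2@[17:18],P7@[14:18]
pos 19 'c': at 14 (via fail)  → match P3@[19:19]
pos 20 'a': at 15  → match P0@[19:20]
pos 21 'c': at 16  → match P3@[21:21],P6@[18:21]
pos 22 'a': at 4 (via fail)  → match P0@[21:22],P1@[19:22]
pos 23 'c': at 3 (via fail)  → match P3@[23:23]
pos 24 'c': at 1 (via fail)  → match P3@[24:24]
pos 25 'c': at 1 (via fail)  → match P3@[25:25]
pos 26 'b': at 5 (via fail)
pos 27 'a': at 13  → match P5@[26:27]
pos 28 'c': at 1 (via fail)  → match P3@[28:28]
pos 29 'b': at 5 (via fail)
pos 30 'b': at 6  → match P2@[29:30]
pos 31 'c': at 14 (via fail)  → match P3@[31:31]
pos 32 'b': at 5 (via fail)
pos 33 'c': at 14  → match P3@[33:33]
pos 34 'a': at 15  → match P0@[33:34]
pos 35 'c': at 16  → match P3@[35:35],P6@[32:35]
pos 36 'c': at 1 (via fail)  → match P3@[36:36]
pos 37 'b': at 5 (via fail)
pos 38 'a': at 13  → match P5@[37:38]
pos 39 'c': at 1 (via fail)  → match P3@[39:39]
pos 40 'b': at 5 (via fail)
pos 41 'b': at 6  → match P2@[40:41]
pos 42 'b': at 6 (via fail)  → match P2@[41:42]
pos 43 'a': at 17  → match P5@[42:43]
pos 44 'b': at 18
pos 45 'c': at 9 (via fail)  → match P3@[45:45]
pos 46 'a': at 15 (via fail)  → match P0@[45:46]
pos 47 'a': at 7 (via fail)
pos 48 'c': at 1 (via fail)  → match P3@[48:48]
pos 49 'b': at 5 (via fail)
pos 50 'a': at 13  → match P5@[49:50]
pos 51 'b': at 8 (via fail)
pos 52 'b': at 6 (via fail)  → match P2@[51:52]
pos 53 'a': at 17  → match P5@[52:53]

Matches: [[1,3],[3,5],[6,3],[8,2],[9,3],[10,0],[11,3],[11,6],[12,0],[12,1],[13,3],[15,2],[16,5],[18,2],[18,7],[19,3],[20,0],[21,3],[21,6],[22,0],[22,1],[23,3],[24,3],[25,3],[27,5],[28,3],[30,2],[31,3],[33,3],[34,0],[35,3],[35,6],[36,3],[38,5],[39,3],[41,2],[42,2],[43,5],[45,3],[46,0],[48,3],[50,5],[52,2],[53,5]]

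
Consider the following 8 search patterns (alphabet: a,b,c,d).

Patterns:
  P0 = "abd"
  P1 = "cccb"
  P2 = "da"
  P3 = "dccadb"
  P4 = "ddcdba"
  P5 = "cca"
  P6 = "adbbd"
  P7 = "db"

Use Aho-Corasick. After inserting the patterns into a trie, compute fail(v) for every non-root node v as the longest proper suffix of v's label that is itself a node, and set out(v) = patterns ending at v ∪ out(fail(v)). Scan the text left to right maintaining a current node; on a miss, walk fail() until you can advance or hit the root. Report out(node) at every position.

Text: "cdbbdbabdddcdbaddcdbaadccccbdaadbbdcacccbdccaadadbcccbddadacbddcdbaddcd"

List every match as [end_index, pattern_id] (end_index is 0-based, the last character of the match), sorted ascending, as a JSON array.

Construct AC machine:
Trie nodes:
  n0 'ε': a→1 c→4 d→8
  n1 'a': b→2 d→21
  n2 'ab': d→3
  n3 'abd': ·  [P0 ends]
  n4 'c': c→5
  n5 'cc': a→20 c→6
  n6 'ccc': b→7
  n7 'cccb': ·  [P1 ends]
  n8 'd': a→9 b→25 c→10 d→15
  n9 'da': ·  [P2 ends]
  n10 'dc': c→11
  n11 'dcc': a→12
  n12 'dcca': d→13
  n13 'dccad': b→14
  n14 'dccadb': ·  [P3 ends]
  n15 'dd': c→16
  n16 'ddc': d→17
  n17 'ddcd': b→18
  n18 'ddcdb': a→19
  n19 'ddcdba': ·  [P4 ends]
  n20 'cca': ·  [P5 ends]
  n21 'ad': b→22
  n22 'adb': b→23
  n23 'adbb': d→24
  n24 'adbbd': ·  [P6 ends]
  n25 'db': ·  [P7 ends]

BFS fail/out derivation:
  fail(1) 'a': from fail(0)=0 chase 'a': 0 ⇒ 0;  out=∅∪out(0)=∅
  fail(4) 'c': from fail(0)=0 chase 'c': 0 ⇒ 0;  out=∅∪out(0)=∅
  fail(8) 'd': from fail(0)=0 chase 'd': 0 ⇒ 0;  out=∅∪out(0)=∅
  fail(2) 'ab': from fail(1)=0 chase 'b': 0 ⇒ 0;  out=∅∪out(0)=∅
  fail(5) 'cc': from fail(4)=0 chase 'c': 0 ⇒ 4;  out=∅∪out(4)=∅
  fail(9) 'da': from fail(8)=0 chase 'a': 0 ⇒ 1;  out={2}∪out(1)={2}
  fail(10) 'dc': from fail(8)=0 chase 'c': 0 ⇒ 4;  out=∅∪out(4)=∅
  fail(15) 'dd': from fail(8)=0 chase 'd': 0 ⇒ 8;  out=∅∪out(8)=∅
  fail(21) 'ad': from fail(1)=0 chase 'd': 0 ⇒ 8;  out=∅∪out(8)=∅
  fail(25) 'db': from fail(8)=0 chase 'b': 0 ⇒ 0;  out={7}∪out(0)={7}
  fail(3) 'abd': from fail(2)=0 chase 'd': 0 ⇒ 8;  out={0}∪out(8)={0}
  fail(6) 'ccc': from fail(5)=4 chase 'c': 4 ⇒ 5;  out=∅∪out(5)=∅
  fail(11) 'dcc': from fail(10)=4 chase 'c': 4 ⇒ 5;  out=∅∪out(5)=∅
  fail(16) 'ddc': from fail(15)=8 chase 'c': 8 ⇒ 10;  out=∅∪out(10)=∅
  fail(20) 'cca': from fail(5)=4 chase 'a': 4→0 ⇒ 1;  out={5}∪out(1)={5}
  fail(22) 'adb': from fail(21)=8 chase 'b': 8 ⇒ 25;  out=∅∪out(25)={7}
  fail(7) 'cccb': from fail(6)=5 chase 'b': 5→4→0 ⇒ 0;  out={1}∪out(0)={1}
  fail(12) 'dcca': from fail(11)=5 chase 'a': 5 ⇒ 20;  out=∅∪out(20)={5}
  fail(17) 'ddcd': from fail(16)=10 chase 'd': 10→4→0 ⇒ 8;  out=∅∪out(8)=∅
  fail(23) 'adbb': from fail(22)=25 chase 'b': 25→0 ⇒ 0;  out=∅∪out(0)=∅
  fail(13) 'dccad': from fail(12)=20 chase 'd': 20→1 ⇒ 21;  out=∅∪out(21)=∅
  fail(18) 'ddcdb': from fail(17)=8 chase 'b': 8 ⇒ 25;  out=∅∪out(25)={7}
  fail(24) 'adbbd': from fail(23)=0 chase 'd': 0 ⇒ 8;  out={6}∪out(8)={6}
  fail(14) 'dccadb': from fail(13)=21 chase 'b': 21 ⇒ 22;  out={3}∪out(22)={3,7}
  fail(19) 'ddcdba': from fail(18)=25 chase 'a': 25→0 ⇒ 1;  out={4}∪out(1)={4}

Text stream:
[0] read 'c'  n0⇒n4
[1] read 'd'  n4⇒n8 ·f
[2] read 'b'  n8⇒n25  → match P7@[1:2]
[3] read 'b'  n25⇒n0 ·f
[4] read 'd'  n0⇒n8
[5] read 'b'  n8⇒n25  → match P7@[4:5]
[6] read 'a'  n25⇒n1 ·f
[7] read 'b'  n1⇒n2
[8] read 'd'  n2⇒n3  → match P0@[6:8]
[9] read 'd'  n3⇒n15 ·f
[10] read 'd'  n15⇒n15 ·f
[11] read 'c'  n15⇒n16
[12] read 'd'  n16⇒n17
[13] read 'b'  n17⇒n18  → match P7@[12:13]
[14] read 'a'  n18⇒n19  → match P4@[9:14]
[15] read 'd'  n19⇒n21 ·f
[16] read 'd'  n21⇒n15 ·f
[17] read 'c'  n15⇒n16
[18] read 'd'  n16⇒n17
[19] read 'b'  n17⇒n18  → match P7@[18:19]
[20] read 'a'  n18⇒n19  → match P4@[15:20]
[21] read 'a'  n19⇒n1 ·f
[22] read 'd'  n1⇒n21
[23] read 'c'  n21⇒n10 ·f
[24] read 'c'  n10⇒n11
[25] read 'c'  n11⇒n6 ·f
[26] read 'c'  n6⇒n6 ·f
[27] read 'b'  n6⇒n7  → match P1@[24:27]
[28] read 'd'  n7⇒n8 ·f
[29] read 'a'  n8⇒n9  → match P2@[28:29]
[30] read 'a'  n9⇒n1 ·f
[31] read 'd'  n1⇒n21
[32] read 'b'  n21⇒n22  → match P7@[31:32]
[33] read 'b'  n22⇒n23
[34] read 'd'  n23⇒n24  → match P6@[30:34]
[35] read 'c'  n24⇒n10 ·f
[36] read 'a'  n10⇒n1 ·f
[37] read 'c'  n1⇒n4 ·f
[38] read 'c'  n4⇒n5
[39] read 'c'  n5⇒n6
[40] read 'b'  n6⇒n7  → match P1@[37:40]
[41] read 'd'  n7⇒n8 ·f
[42] read 'c'  n8⇒n10
[43] read 'c'  n10⇒n11
[44] read 'a'  n11⇒n12  → match P5@[42:44]
[45] read 'a'  n12⇒n1 ·f
[46] read 'd'  n1⇒n21
[47] read 'a'  n21⇒n9 ·f  → match P2@[46:47]
[48] read 'd'  n9⇒n21 ·f
[49] read 'b'  n21⇒n22  → match P7@[48:49]
[50] read 'c'  n22⇒n4 ·f
[51] read 'c'  n4⇒n5
[52] read 'c'  n5⇒n6
[53] read 'b'  n6⇒n7  → match P1@[50:53]
[54] read 'd'  n7⇒n8 ·f
[55] read 'd'  n8⇒n15
[56] read 'a'  n15⇒n9 ·f  → match P2@[55:56]
[57] read 'd'  n9⇒n21 ·f
[58] read 'a'  n21⇒n9 ·f  → match P2@[57:58]
[59] read 'c'  n9⇒n4 ·f
[60] read 'b'  n4⇒n0 ·f
[61] read 'd'  n0⇒n8
[62] read 'd'  n8⇒n15
[63] read 'c'  n15⇒n16
[64] read 'd'  n16⇒n17
[65] read 'b'  n17⇒n18  → match P7@[64:65]
[66] read 'a'  n18⇒n19  → match P4@[61:66]
[67] read 'd'  n19⇒n21 ·f
[68] read 'd'  n21⇒n15 ·f
[69] read 'c'  n15⇒n16
[70] read 'd'  n16⇒n17

Matches: [[2,7],[5,7],[8,0],[13,7],[14,4],[19,7],[20,4],[27,1],[29,2],[32,7],[34,6],[40,1],[44,5],[47,2],[49,7],[53,1],[56,2],[58,2],[65,7],[66,4]]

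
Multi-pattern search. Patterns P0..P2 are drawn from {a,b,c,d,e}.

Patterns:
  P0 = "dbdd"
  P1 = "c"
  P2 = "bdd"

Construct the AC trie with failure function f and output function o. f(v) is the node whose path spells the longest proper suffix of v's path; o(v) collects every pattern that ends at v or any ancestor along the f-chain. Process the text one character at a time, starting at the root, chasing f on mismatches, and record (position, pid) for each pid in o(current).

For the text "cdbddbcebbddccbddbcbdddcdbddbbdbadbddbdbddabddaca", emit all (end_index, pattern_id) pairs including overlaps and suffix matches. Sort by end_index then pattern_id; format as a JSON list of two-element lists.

Build automaton:
Trie (insert patterns):
  0='ε' goto b→6 c→5 d→1
  1='d' goto b→2
  2='db' goto d→3
  3='dbd' goto d→4
  4='dbdd' goto ·  [P0 ends]
  5='c' goto ·  [P1 ends]
  6='b' goto d→7
  7='bd' goto d→8
  8='bdd' goto ·  [P2 ends]

Failure links (BFS by depth):
  fail(1) 'd': from fail(0)=0 chase 'd': 0 ⇒ 0;  out=∅∪out(0)=∅
  fail(5) 'c': from fail(0)=0 chase 'c': 0 ⇒ 0;  out={1}∪out(0)={1}
  fail(6) 'b': from fail(0)=0 chase 'b': 0 ⇒ 0;  out=∅∪out(0)=∅
  fail(2) 'db': from fail(1)=0 chase 'b': 0 ⇒ 6;  out=∅∪out(6)=∅
  fail(7) 'bd': from fail(6)=0 chase 'd': 0 ⇒ 1;  out=∅∪out(1)=∅
  fail(3) 'dbd': from fail(2)=6 chase 'd': 6 ⇒ 7;  out=∅∪out(7)=∅
  fail(8) 'bdd': from fail(7)=1 chase 'd': 1→0 ⇒ 1;  out={2}∪out(1)={2}
  fail(4) 'dbdd': from fail(3)=7 chase 'd': 7 ⇒ 8;  out={0}∪out(8)={0,2}

Scan:
i=0 'c': node 0→5  → match P1@[0:0]
i=1 'd': node 5→1 (via fail)
i=2 'b': node 1→2
i=3 'd': node 2→3
i=4 'd': node 3→4  → match P0@[1:4],P2@[2:4]
i=5 'b': node 4→2 (via fail)
i=6 'c': node 2→5 (via fail)  → match P1@[6:6]
i=7 'e': node 5→0 (via fail)
i=8 'b': node 0→6
i=9 'b': node 6→6 (via fail)
i=10 'd': node 6→7
i=11 'd': node 7→8  → match P2@[9:11]
i=12 'c': node 8→5 (via fail)  → match P1@[12:12]
i=13 'c': node 5→5 (via fail)  → match P1@[13:13]
i=14 'b': node 5→6 (via fail)
i=15 'd': node 6→7
i=16 'd': node 7→8  → match P2@[14:16]
i=17 'b': node 8→2 (via fail)
i=18 'c': node 2→5 (via fail)  → match P1@[18:18]
i=19 'b': node 5→6 (via fail)
i=20 'd': node 6→7
i=21 'd': node 7→8  → match P2@[19:21]
i=22 'd': node 8→1 (via fail)
i=23 'c': node 1→5 (via fail)  → match P1@[23:23]
i=24 'd': node 5→1 (via fail)
i=25 'b': node 1→2
i=26 'd': node 2→3
i=27 'd': node 3→4  → match P0@[24:27],P2@[25:27]
i=28 'b': node 4→2 (via fail)
i=29 'b': node 2→6 (via fail)
i=30 'd': node 6→7
i=31 'b': node 7→2 (via fail)
i=32 'a': node 2→0 (via fail)
i=33 'd': node 0→1
i=34 'b': node 1→2
i=35 'd': node 2→3
i=36 'd': node 3→4  → match P0@[33:36],P2@[34:36]
i=37 'b': node 4→2 (via fail)
i=38 'd': node 2→3
i=39 'b': node 3→2 (via fail)
i=40 'd': node 2→3
i=41 'd': node 3→4  → match P0@[38:41],P2@[39:41]
i=42 'a': node 4→0 (via fail)
i=43 'b': node 0→6
i=44 'd': node 6→7
i=45 'd': node 7→8  → match P2@[43:45]
i=46 'a': node 8→0 (via fail)
i=47 'c': node 0→5  → match P1@[47:47]
i=48 'a': node 5→0 (via fail)

Matches: [[0,1],[4,0],[4,2],[6,1],[11,2],[12,1],[13,1],[16,2],[18,1],[21,2],[23,1],[27,0],[27,2],[36,0],[36,2],[41,0],[41,2],[45,2],[47,1]]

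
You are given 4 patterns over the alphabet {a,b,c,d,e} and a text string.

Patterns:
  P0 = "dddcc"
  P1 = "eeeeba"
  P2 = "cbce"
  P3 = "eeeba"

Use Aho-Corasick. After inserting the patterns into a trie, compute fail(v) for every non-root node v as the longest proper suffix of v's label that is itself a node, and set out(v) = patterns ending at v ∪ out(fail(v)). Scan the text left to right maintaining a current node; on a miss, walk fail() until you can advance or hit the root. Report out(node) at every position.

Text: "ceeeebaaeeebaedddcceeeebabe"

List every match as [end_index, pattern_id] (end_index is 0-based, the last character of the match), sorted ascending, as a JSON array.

Build:
Trie (insert patterns):
  n0 'ε': c→12 d→1 e→6
  n1 'd': d→2
  n2 'dd': d→3
  n3 'ddd': c→4
  n4 'dddc': c→5
  n5 'dddcc': ·  [P0 ends]
  n6 'e': e→7
  n7 'ee': e→8
  n8 'eee': b→16 e→9
  n9 'eeee': b→10
  n10 'eeeeb': a→11
  n11 'eeeeba': ·  [P1 ends]
  n12 'c': b→13
  n13 'cb': c→14
  n14 'cbc': e→15
  n15 'cbce': ·  [P2 ends]
  n16 'eeeb': a→17
  n17 'eeeba': ·  [P3 ends]

Failure links (BFS by depth):
  fail(1) 'd': from fail(0)=0 chase 'd': 0 ⇒ 0;  out=∅∪out(0)=∅
  fail(6) 'e': from fail(0)=0 chase 'e': 0 ⇒ 0;  out=∅∪out(0)=∅
  fail(12) 'c': from fail(0)=0 chase 'c': 0 ⇒ 0;  out=∅∪out(0)=∅
  fail(2) 'dd': from fail(1)=0 chase 'd': 0 ⇒ 1;  out=∅∪out(1)=∅
  fail(7) 'ee': from fail(6)=0 chase 'e': 0 ⇒ 6;  out=∅∪out(6)=∅
  fail(13) 'cb': from fail(12)=0 chase 'b': 0 ⇒ 0;  out=∅∪out(0)=∅
  fail(3) 'ddd': from fail(2)=1 chase 'd': 1 ⇒ 2;  out=∅∪out(2)=∅
  fail(8) 'eee': from fail(7)=6 chase 'e': 6 ⇒ 7;  out=∅∪out(7)=∅
  fail(14) 'cbc': from fail(13)=0 chase 'c': 0 ⇒ 12;  out=∅∪out(12)=∅
  fail(4) 'dddc': from fail(3)=2 chase 'c': 2→1→0 ⇒ 12;  out=∅∪out(12)=∅
  fail(9) 'eeee': from fail(8)=7 chase 'e': 7 ⇒ 8;  out=∅∪out(8)=∅
  fail(15) 'cbce': from fail(14)=12 chase 'e': 12→0 ⇒ 6;  out={2}∪out(6)={2}
  fail(16) 'eeeb': from fail(8)=7 chase 'b': 7→6→0 ⇒ 0;  out=∅∪out(0)=∅
  fail(5) 'dddcc': from fail(4)=12 chase 'c': 12→0 ⇒ 12;  out={0}∪out(12)={0}
  fail(10) 'eeeeb': from fail(9)=8 chase 'b': 8 ⇒ 16;  out=∅∪out(16)=∅
  fail(17) 'eeeba': from fail(16)=0 chase 'a': 0 ⇒ 0;  out={3}∪out(0)={3}
  fail(11) 'eeeeba': from fail(10)=16 chase 'a': 16 ⇒ 17;  out={1}∪out(17)={1,3}

Text stream:
i=0 'c': node 0→12
i=1 'e': node 12→6 (via fail)
i=2 'e': node 6→7
i=3 'e': node 7→8
i=4 'e': node 8→9
i=5 'b': node 9→10
i=6 'a': node 10→11  → match P1@[1:6],P3@[2:6]
i=7 'a': node 11→0 (via fail)
i=8 'e': node 0→6
i=9 'e': node 6→7
i=10 'e': node 7→8
i=11 'b': node 8→16
i=12 'a': node 16→17  → match P3@[8:12]
i=13 'e': node 17→6 (via fail)
i=14 'd': node 6→1 (via fail)
i=15 'd': node 1→2
i=16 'd': node 2→3
i=17 'c': node 3→4
i=18 'c': node 4→5  → match P0@[14:18]
i=19 'e': node 5→6 (via fail)
i=20 'e': node 6→7
i=21 'e': node 7→8
i=22 'e': node 8→9
i=23 'b': node 9→10
i=24 'a': node 10→11  → match P1@[19:24],P3@[20:24]
i=25 'b': node 11→0 (via fail)
i=26 'e': node 0→6

Matches: [[6,1],[6,3],[12,3],[18,0],[24,1],[24,3]]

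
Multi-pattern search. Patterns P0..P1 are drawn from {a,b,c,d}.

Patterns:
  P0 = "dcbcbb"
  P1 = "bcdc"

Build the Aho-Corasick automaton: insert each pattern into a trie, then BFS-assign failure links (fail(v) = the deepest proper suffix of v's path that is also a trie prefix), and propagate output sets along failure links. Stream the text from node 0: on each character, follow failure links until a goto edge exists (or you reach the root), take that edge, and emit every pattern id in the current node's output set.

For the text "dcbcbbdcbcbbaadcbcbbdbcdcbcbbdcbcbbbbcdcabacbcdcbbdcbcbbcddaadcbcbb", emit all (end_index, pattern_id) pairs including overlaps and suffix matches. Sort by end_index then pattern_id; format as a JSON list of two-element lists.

Construct AC machine:
Trie nodes:
  0='ε' goto b→7 d→1
  1='d' goto c→2
  2='dc' goto b→3
  3='dcb' goto c→4
  4='dcbc' goto b→5
  5='dcbcb' goto b→6
  6='dcbcbb' goto ·  ←P0
  7='b' goto c→8
  8='bc' goto d→9
  9='bcd' goto c→10
  10='bcdc' goto ·  ←P1

Failure links (BFS by depth):
  n1('d'): parent n0 fail=0; on 'd' 0 → fail=0;  out ∅∪∅=∅
  n7('b'): parent n0 fail=0; on 'b' 0 → fail=0;  out ∅∪∅=∅
  n2('dc'): parent n1 fail=0; on 'c' 0 → fail=0;  out ∅∪∅=∅
  n8('bc'): parent n7 fail=0; on 'c' 0 → fail=0;  out ∅∪∅=∅
  n3('dcb'): parent n2 fail=0; on 'b' 0 → fail=7;  out ∅∪∅=∅
  n9('bcd'): parent n8 fail=0; on 'd' 0 → fail=1;  out ∅∪∅=∅
  n4('dcbc'): parent n3 fail=7; on 'c' 7 → fail=8;  out ∅∪∅=∅
  n10('bcdc'): parent n9 fail=1; on 'c' 1 → fail=2;  out {1}∪∅={1}
  n5('dcbcb'): parent n4 fail=8; on 'b' 8→0 → fail=7;  out ∅∪∅=∅
  n6('dcbcbb'): parent n5 fail=7; on 'b' 7→0 → fail=7;  out {0}∪∅={0}

Text stream:
i=0 'd': node 0→1
i=1 'c': node 1→2
i=2 'b': node 2→3
i=3 'c': node 3→4
i=4 'b': node 4→5
i=5 'b': node 5→6  ** P0@[0:5]
i=6 'd': node 6→1 (fail-walked)
i=7 'c': node 1→2
i=8 'b': node 2→3
i=9 'c': node 3→4
i=10 'b': node 4→5
i=11 'b': node 5→6  ** P0@[6:11]
i=12 'a': node 6→0 (fail-walked)
i=13 'a': node 0→0
i=14 'd': node 0→1
i=15 'c': node 1→2
i=16 'b': node 2→3
i=17 'c': node 3→4
i=18 'b': node 4→5
i=19 'b': node 5→6  ** P0@[14:19]
i=20 'd': node 6→1 (fail-walked)
i=21 'b': node 1→7 (fail-walked)
i=22 'c': node 7→8
i=23 'd': node 8→9
i=24 'c': node 9→10  ** P1@[21:24]
i=25 'b': node 10→3 (fail-walked)
i=26 'c': node 3→4
i=27 'b': node 4→5
i=28 'b': node 5→6  ** P0@[23:28]
i=29 'd': node 6→1 (fail-walked)
i=30 'c': node 1→2
i=31 'b': node 2→3
i=32 'c': node 3→4
i=33 'b': node 4→5
i=34 'b': node 5→6  ** P0@[29:34]
i=35 'b': node 6→7 (fail-walked)
i=36 'b': node 7→7 (fail-walked)
i=37 'c': node 7→8
i=38 'd': node 8→9
i=39 'c': node 9→10  ** P1@[36:39]
i=40 'a': node 10→0 (fail-walked)
i=41 'b': node 0→7
i=42 'a': node 7→0 (fail-walked)
i=43 'c': node 0→0
i=44 'b': node 0→7
i=45 'c': node 7→8
i=46 'd': node 8→9
i=47 'c': node 9→10  ** P1@[44:47]
i=48 'b': node 10→3 (fail-walked)
i=49 'b': node 3→7 (fail-walked)
i=50 'd': node 7→1 (fail-walked)
i=51 'c': node 1→2
i=52 'b': node 2→3
i=53 'c': node 3→4
i=54 'b': node 4→5
i=55 'b': node 5→6  ** P0@[50:55]
i=56 'c': node 6→8 (fail-walked)
i=57 'd': node 8→9
i=58 'd': node 9→1 (fail-walked)
i=59 'a': node 1→0 (fail-walked)
i=60 'a': node 0→0
i=61 'd': node 0→1
i=62 'c': node 1→2
i=63 'b': node 2→3
i=64 'c': node 3→4
i=65 'b': node 4→5
i=66 'b': node 5→6  ** P0@[61:66]

All matches (sorted): [[5,0],[11,0],[19,0],[24,1],[28,0],[34,0],[39,1],[47,1],[55,0],[66,0]]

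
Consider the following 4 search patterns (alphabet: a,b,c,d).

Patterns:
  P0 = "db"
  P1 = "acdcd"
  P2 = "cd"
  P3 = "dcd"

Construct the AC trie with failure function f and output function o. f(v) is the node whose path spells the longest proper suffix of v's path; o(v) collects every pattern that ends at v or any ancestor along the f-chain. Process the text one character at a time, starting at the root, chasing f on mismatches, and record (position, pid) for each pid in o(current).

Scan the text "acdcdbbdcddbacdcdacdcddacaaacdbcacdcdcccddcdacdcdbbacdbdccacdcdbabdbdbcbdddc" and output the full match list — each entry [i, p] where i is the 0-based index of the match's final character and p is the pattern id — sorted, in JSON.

Construct AC machine:
Trie nodes:
  0='ε' goto a→3 c→8 d→1
  1='d' goto b→2 c→10
  2='db' goto ·  [P0 ends]
  3='a' goto c→4
  4='ac' goto d→5
  5='acd' goto c→6
  6='acdc' goto d→7
  7='acdcd' goto ·  [P1 ends]
  8='c' goto d→9
  9='cd' goto ·  [P2 ends]
  10='dc' goto d→11
  11='dcd' goto ·  [P3 ends]

Failure links (BFS by depth):
  n1('d'): parent n0 fail=0; on 'd' 0 → fail=0;  out ∅∪∅=∅
  n3('a'): parent n0 fail=0; on 'a' 0 → fail=0;  out ∅∪∅=∅
  n8('c'): parent n0 fail=0; on 'c' 0 → fail=0;  out ∅∪∅=∅
  n2('db'): parent n1 fail=0; on 'b' 0 → fail=0;  out {0}∪∅={0}
  n4('ac'): parent n3 fail=0; on 'c' 0 → fail=8;  out ∅∪∅=∅
  n9('cd'): parent n8 fail=0; on 'd' 0 → fail=1;  out {2}∪∅={2}
  n10('dc'): parent n1 fail=0; on 'c' 0 → fail=8;  out ∅∪∅=∅
  n5('acd'): parent n4 fail=8; on 'd' 8 → fail=9;  out ∅∪{2}={2}
  n11('dcd'): parent n10 fail=8; on 'd' 8 → fail=9;  out {3}∪{2}={2,3}
  n6('acdc'): parent n5 fail=9; on 'c' 9→1 → fail=10;  out ∅∪∅=∅
  n7('acdcd'): parent n6 fail=10; on 'd' 10 → fail=11;  out {1}∪{2,3}={1,2,3}

Run:
i=0 'a': node 0→3
i=1 'c': node 3→4
i=2 'd': node 4→5  ** P2@[1:2]
i=3 'c': node 5→6
i=4 'd': node 6→7  ** P1@[0:4],P2@[3:4],P3@[2:4]
i=5 'b': node 7→2 ·f  ** P0@[4:5]
i=6 'b': node 2→0 ·f
i=7 'd': node 0→1
i=8 'c': node 1→10
i=9 'd': node 10→11  ** P2@[8:9],P3@[7:9]
i=10 'd': node 11→1 ·f
i=11 'b': node 1→2  ** P0@[10:11]
i=12 'a': node 2→3 ·f
i=13 'c': node 3→4
i=14 'd': node 4→5  ** P2@[13:14]
i=15 'c': node 5→6
i=16 'd': node 6→7  ** P1@[12:16],P2@[15:16],P3@[14:16]
i=17 'a': node 7→3 ·f
i=18 'c': node 3→4
i=19 'd': node 4→5  ** P2@[18:19]
i=20 'c': node 5→6
i=21 'd': node 6→7  ** P1@[17:21],P2@[20:21],P3@[19:21]
i=22 'd': node 7→1 ·f
i=23 'a': node 1→3 ·f
i=24 'c': node 3→4
i=25 'a': node 4→3 ·f
i=26 'a': node 3→3 ·f
i=27 'a': node 3→3 ·f
i=28 'c': node 3→4
i=29 'd': node 4→5  ** P2@[28:29]
i=30 'b': node 5→2 ·f  ** P0@[29:30]
i=31 'c': node 2→8 ·f
i=32 'a': node 8→3 ·f
i=33 'c': node 3→4
i=34 'd': node 4→5  ** P2@[33:34]
i=35 'c': node 5→6
i=36 'd': node 6→7  ** P1@[32:36],P2@[35:36],P3@[34:36]
i=37 'c': node 7→10 ·f
i=38 'c': node 10→8 ·f
i=39 'c': node 8→8 ·f
i=40 'd': node 8→9  ** P2@[39:40]
i=41 'd': node 9→1 ·f
i=42 'c': node 1→10
i=43 'd': node 10→11  ** P2@[42:43],P3@[41:43]
i=44 'a': node 11→3 ·f
i=45 'c': node 3→4
i=46 'd': node 4→5  ** P2@[45:46]
i=47 'c': node 5→6
i=48 'd': node 6→7  ** P1@[44:48],P2@[47:48],P3@[46:48]
i=49 'b': node 7→2 ·f  ** P0@[48:49]
i=50 'b': node 2→0 ·f
i=51 'a': node 0→3
i=52 'c': node 3→4
i=53 'd': node 4→5  ** P2@[52:53]
i=54 'b': node 5→2 ·f  ** P0@[53:54]
i=55 'd': node 2→1 ·f
i=56 'c': node 1→10
i=57 'c': node 10→8 ·f
i=58 'a': node 8→3 ·f
i=59 'c': node 3→4
i=60 'd': node 4→5  ** P2@[59:60]
i=61 'c': node 5→6
i=62 'd': node 6→7  ** P1@[58:62],P2@[61:62],P3@[60:62]
i=63 'b': node 7→2 ·f  ** P0@[62:63]
i=64 'a': node 2→3 ·f
i=65 'b': node 3→0 ·f
i=66 'd': node 0→1
i=67 'b': node 1→2  ** P0@[66:67]
i=68 'd': node 2→1 ·f
i=69 'b': node 1→2  ** P0@[68:69]
i=70 'c': node 2→8 ·f
i=71 'b': node 8→0 ·f
i=72 'd': node 0→1
i=73 'd': node 1→1 ·f
i=74 'd': node 1→1 ·f
i=75 'c': node 1→10

Matches: [[2,2],[4,1],[4,2],[4,3],[5,0],[9,2],[9,3],[11,0],[14,2],[16,1],[16,2],[16,3],[19,2],[21,1],[21,2],[21,3],[29,2],[30,0],[34,2],[36,1],[36,2],[36,3],[40,2],[43,2],[43,3],[46,2],[48,1],[48,2],[48,3],[49,0],[53,2],[54,0],[60,2],[62,1],[62,2],[62,3],[63,0],[67,0],[69,0]]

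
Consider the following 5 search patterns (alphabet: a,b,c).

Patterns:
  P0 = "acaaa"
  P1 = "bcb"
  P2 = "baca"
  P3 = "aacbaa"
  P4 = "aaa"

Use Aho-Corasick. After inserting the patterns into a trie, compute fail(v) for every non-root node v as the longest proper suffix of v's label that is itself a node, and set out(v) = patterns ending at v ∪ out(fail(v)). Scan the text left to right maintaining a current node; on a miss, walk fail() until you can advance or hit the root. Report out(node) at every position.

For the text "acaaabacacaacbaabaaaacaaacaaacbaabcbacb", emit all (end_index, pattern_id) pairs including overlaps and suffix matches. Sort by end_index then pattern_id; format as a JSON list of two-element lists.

Build:
Trie nodes:
  n0 'ε': a→1 b→6
  n1 'a': a→12 c→2
  n2 'ac': a→3
  n3 'aca': a→4
  n4 'acaa': a→5
  n5 'acaaa': ·  ←P0
  n6 'b': a→9 c→7
  n7 'bc': b→8
  n8 'bcb': ·  ←P1
  n9 'ba': c→10
  n10 'bac': a→11
  n11 'baca': ·  ←P2
  n12 'aa': a→17 c→13
  n13 'aac': b→14
  n14 'aacb': a→15
  n15 'aacba': a→16
  n16 'aacbaa': ·  ←P3
  n17 'aaa': ·  ←P4

Failure links (BFS by depth):
  n1('a'): parent n0 fail=0; on 'a' 0 → fail=0;  out ∅∪∅=∅
  n6('b'): parent n0 fail=0; on 'b' 0 → fail=0;  out ∅∪∅=∅
  n2('ac'): parent n1 fail=0; on 'c' 0 → fail=0;  out ∅∪∅=∅
  n7('bc'): parent n6 fail=0; on 'c' 0 → fail=0;  out ∅∪∅=∅
  n9('ba'): parent n6 fail=0; on 'a' 0 → fail=1;  out ∅∪∅=∅
  n12('aa'): parent n1 fail=0; on 'a' 0 → fail=1;  out ∅∪∅=∅
  n3('aca'): parent n2 fail=0; on 'a' 0 → fail=1;  out ∅∪∅=∅
  n8('bcb'): parent n7 fail=0; on 'b' 0 → fail=6;  out {1}∪∅={1}
  n10('bac'): parent n9 fail=1; on 'c' 1 → fail=2;  out ∅∪∅=∅
  n13('aac'): parent n12 fail=1; on 'c' 1 → fail=2;  out ∅∪∅=∅
  n17('aaa'): parent n12 fail=1; on 'a' 1 → fail=12;  out {4}∪∅={4}
  n4('acaa'): parent n3 fail=1; on 'a' 1 → fail=12;  out ∅∪∅=∅
  n11('baca'): parent n10 fail=2; on 'a' 2 → fail=3;  out {2}∪∅={2}
  n14('aacb'): parent n13 fail=2; on 'b' 2→0 → fail=6;  out ∅∪∅=∅
  n5('acaaa'): parent n4 fail=12; on 'a' 12 → fail=17;  out {0}∪{4}={0,4}
  n15('aacba'): parent n14 fail=6; on 'a' 6 → fail=9;  out ∅∪∅=∅
  n16('aacbaa'): parent n15 fail=9; on 'a' 9→1 → fail=12;  out {3}∪∅={3}

Run:
i=0 'a': node 0→1
i=1 'c': node 1→2
i=2 'a': node 2→3
i=3 'a': node 3→4
i=4 'a': node 4→5  emit P0@[0:4],P4@[2:4]
i=5 'b': node 5→6 (via fail)
i=6 'a': node 6→9
i=7 'c': node 9→10
i=8 'a': node 10→11  emit P2@[5:8]
i=9 'c': node 11→2 (via fail)
i=10 'a': node 2→3
i=11 'a': node 3→4
i=12 'c': node 4→13 (via fail)
i=13 'b': node 13→14
i=14 'a': node 14→15
i=15 'a': node 15→16  emit P3@[10:15]
i=16 'b': node 16→6 (via fail)
i=17 'a': node 6→9
i=18 'a': node 9→12 (via fail)
i=19 'a': node 12→17  emit P4@[17:19]
i=20 'a': node 17→17 (via fail)  emit P4@[18:20]
i=21 'c': node 17→13 (via fail)
i=22 'a': node 13→3 (via fail)
i=23 'a': node 3→4
i=24 'a': node 4→5  emit P0@[20:24],P4@[22:24]
i=25 'c': node 5→13 (via fail)
i=26 'a': node 13→3 (via fail)
i=27 'a': node 3→4
i=28 'a': node 4→5  emit P0@[24:28],P4@[26:28]
i=29 'c': node 5→13 (via fail)
i=30 'b': node 13→14
i=31 'a': node 14→15
i=32 'a': node 15→16  emit P3@[27:32]
i=33 'b': node 16→6 (via fail)
i=34 'c': node 6→7
i=35 'b': node 7→8  emit P1@[33:35]
i=36 'a': node 8→9 (via fail)
i=37 'c': node 9→10
i=38 'b': node 10→6 (via fail)

Matches: [[4,0],[4,4],[8,2],[15,3],[19,4],[20,4],[24,0],[24,4],[28,0],[28,4],[32,3],[35,1]]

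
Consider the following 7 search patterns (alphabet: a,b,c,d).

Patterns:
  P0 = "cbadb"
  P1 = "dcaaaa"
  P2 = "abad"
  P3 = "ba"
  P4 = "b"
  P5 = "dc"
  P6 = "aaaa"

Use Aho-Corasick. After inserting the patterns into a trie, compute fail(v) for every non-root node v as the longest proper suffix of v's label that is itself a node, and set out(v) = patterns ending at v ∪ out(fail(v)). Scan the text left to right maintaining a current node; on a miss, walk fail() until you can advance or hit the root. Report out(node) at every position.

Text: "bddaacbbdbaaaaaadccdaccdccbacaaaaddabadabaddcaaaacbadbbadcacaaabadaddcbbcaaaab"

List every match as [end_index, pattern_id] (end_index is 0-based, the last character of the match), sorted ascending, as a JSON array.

Construct AC machine:
Trie nodes:
  n0 'ε': a→12 b→16 c→1 d→6
  n1 'c': b→2
  n2 'cb': a→3
  n3 'cba': d→4
  n4 'cbad': b→5
  n5 'cbadb': ·  ←P0
  n6 'd': c→7
  n7 'dc': a→8  ←P5
  n8 'dca': a→9
  n9 'dcaa': a→10
  n10 'dcaaa': a→11
  n11 'dcaaaa': ·  ←P1
  n12 'a': a→18 b→13
  n13 'ab': a→14
  n14 'aba': d→15
  n15 'abad': ·  ←P2
  n16 'b': a→17  ←P4
  n17 'ba': ·  ←P3
  n18 'aa': a→19
  n19 'aaa': a→20
  n20 'aaaa': ·  ←P6

Failure links (BFS by depth):
  n1('c'): parent n0 fail=0; on 'c' 0 → fail=0;  out ∅∪∅=∅
  n6('d'): parent n0 fail=0; on 'd' 0 → fail=0;  out ∅∪∅=∅
  n12('a'): parent n0 fail=0; on 'a' 0 → fail=0;  out ∅∪∅=∅
  n16('b'): parent n0 fail=0; on 'b' 0 → fail=0;  out {4}∪∅={4}
  n2('cb'): parent n1 fail=0; on 'b' 0 → fail=16;  out ∅∪{4}={4}
  n7('dc'): parent n6 fail=0; on 'c' 0 → fail=1;  out {5}∪∅={5}
  n13('ab'): parent n12 fail=0; on 'b' 0 → fail=16;  out ∅∪{4}={4}
  n17('ba'): parent n16 fail=0; on 'a' 0 → fail=12;  out {3}∪∅={3}
  n18('aa'): parent n12 fail=0; on 'a' 0 → fail=12;  out ∅∪∅=∅
  n3('cba'): parent n2 fail=16; on 'a' 16 → fail=17;  out ∅∪{3}={3}
  n8('dca'): parent n7 fail=1; on 'a' 1→0 → fail=12;  out ∅∪∅=∅
  n14('aba'): parent n13 fail=16; on 'a' 16 → fail=17;  out ∅∪{3}={3}
  n19('aaa'): parent n18 fail=12; on 'a' 12 → fail=18;  out ∅∪∅=∅
  n4('cbad'): parent n3 fail=17; on 'd' 17→12→0 → fail=6;  out ∅∪∅=∅
  n9('dcaa'): parent n8 fail=12; on 'a' 12 → fail=18;  out ∅∪∅=∅
  n15('abad'): parent n14 fail=17; on 'd' 17→12→0 → fail=6;  out {2}∪∅={2}
  n20('aaaa'): parent n19 fail=18; on 'a' 18 → fail=19;  out {6}∪∅={6}
  n5('cbadb'): parent n4 fail=6; on 'b' 6→0 → fail=16;  out {0}∪{4}={0,4}
  n10('dcaaa'): parent n9 fail=18; on 'a' 18 → fail=19;  out ∅∪∅=∅
  n11('dcaaaa'): parent n10 fail=19; on 'a' 19 → fail=20;  out {1}∪{6}={1,6}

Text stream:
i=0 'b': node 0→16  ** P4@[0:0]
i=1 'd': node 16→6 (via fail)
i=2 'd': node 6→6 (via fail)
i=3 'a': node 6→12 (via fail)
i=4 'a': node 12→18
i=5 'c': node 18→1 (via fail)
i=6 'b': node 1→2  ** P4@[6:6]
i=7 'b': node 2→16 (via fail)  ** P4@[7:7]
i=8 'd': node 16→6 (via fail)
i=9 'b': node 6→16 (via fail)  ** P4@[9:9]
i=10 'a': node 16→17  ** P3@[9:10]
i=11 'a': node 17→18 (via fail)
i=12 'a': node 18→19
i=13 'a': node 19→20  ** P6@[10:13]
i=14 'a': node 20→20 (via fail)  ** P6@[11:14]
i=15 'a': node 20→20 (via fail)  ** P6@[12:15]
i=16 'd': node 20→6 (via fail)
i=17 'c': node 6→7  ** P5@[16:17]
i=18 'c': node 7→1 (via fail)
i=19 'd': node 1→6 (via fail)
i=20 'a': node 6→12 (via fail)
i=21 'c': node 12→1 (via fail)
i=22 'c': node 1→1 (via fail)
i=23 'd': node 1→6 (via fail)
i=24 'c': node 6→7  ** P5@[23:24]
i=25 'c': node 7→1 (via fail)
i=26 'b': node 1→2  ** P4@[26:26]
i=27 'a': node 2→3  ** P3@[26:27]
i=28 'c': node 3→1 (via fail)
i=29 'a': node 1→12 (via fail)
i=30 'a': node 12→18
i=31 'a': node 18→19
i=32 'a': node 19→20  ** P6@[29:32]
i=33 'd': node 20→6 (via fail)
i=34 'd': node 6→6 (via fail)
i=35 'a': node 6→12 (via fail)
i=36 'b': node 12→13  ** P4@[36:36]
i=37 'a': node 13→14  ** P3@[36:37]
i=38 'd': node 14→15  ** P2@[35:38]
i=39 'a': node 15→12 (via fail)
i=40 'b': node 12→13  ** P4@[40:40]
i=41 'a': node 13→14  ** P3@[40:41]
i=42 'd': node 14→15  ** P2@[39:42]
i=43 'd': node 15→6 (via fail)
i=44 'c': node 6→7  ** P5@[43:44]
i=45 'a': node 7→8
i=46 'a': node 8→9
i=47 'a': node 9→10
i=48 'a': node 10→11  ** P1@[43:48],P6@[45:48]
i=49 'c': node 11→1 (via fail)
i=50 'b': node 1→2  ** P4@[50:50]
i=51 'a': node 2→3  ** P3@[50:51]
i=52 'd': node 3→4
i=53 'b': node 4→5  ** P0@[49:53],P4@[53:53]
i=54 'b': node 5→16 (via fail)  ** P4@[54:54]
i=55 'a': node 16→17  ** P3@[54:55]
i=56 'd': node 17→6 (via fail)
i=57 'c': node 6→7  ** P5@[56:57]
i=58 'a': node 7→8
i=59 'c': node 8→1 (via fail)
i=60 'a': node 1→12 (via fail)
i=61 'a': node 12→18
i=62 'a': node 18→19
i=63 'b': node 19→13 (via fail)  ** P4@[63:63]
i=64 'a': node 13→14  ** P3@[63:64]
i=65 'd': node 14→15  ** P2@[62:65]
i=66 'a': node 15→12 (via fail)
i=67 'd': node 12→6 (via fail)
i=68 'd': node 6→6 (via fail)
i=69 'c': node 6→7  ** P5@[68:69]
i=70 'b': node 7→2 (via fail)  ** P4@[70:70]
i=71 'b': node 2→16 (via fail)  ** P4@[71:71]
i=72 'c': node 16→1 (via fail)
i=73 'a': node 1→12 (via fail)
i=74 'a': node 12→18
i=75 'a': node 18→19
i=76 'a': node 19→20  ** P6@[73:76]
i=77 'b': node 20→13 (via fail)  ** P4@[77:77]

Result: [[0,4],[6,4],[7,4],[9,4],[10,3],[13,6],[14,6],[15,6],[17,5],[24,5],[26,4],[27,3],[32,6],[36,4],[37,3],[38,2],[40,4],[41,3],[42,2],[44,5],[48,1],[48,6],[50,4],[51,3],[53,0],[53,4],[54,4],[55,3],[57,5],[63,4],[64,3],[65,2],[69,5],[70,4],[71,4],[76,6],[77,4]]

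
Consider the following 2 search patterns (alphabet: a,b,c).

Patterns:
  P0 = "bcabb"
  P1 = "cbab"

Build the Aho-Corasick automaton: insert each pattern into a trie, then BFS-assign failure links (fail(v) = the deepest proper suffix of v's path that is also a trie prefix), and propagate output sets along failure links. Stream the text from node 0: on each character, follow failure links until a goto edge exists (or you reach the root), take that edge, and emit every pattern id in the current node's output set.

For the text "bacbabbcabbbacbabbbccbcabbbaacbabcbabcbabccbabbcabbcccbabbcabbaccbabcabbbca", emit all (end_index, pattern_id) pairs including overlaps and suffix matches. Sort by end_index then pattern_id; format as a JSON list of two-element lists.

Build:
Trie nodes:
  0='ε' goto b→1 c→6
  1='b' goto c→2
  2='bc' goto a→3
  3='bca' goto b→4
  4='bcab' goto b→5
  5='bcabb' goto ·  [P0 ends]
  6='c' goto b→7
  7='cb' goto a→8
  8='cba' goto b→9
  9='cbab' goto ·  [P1 ends]

Failure links (BFS by depth):
  fail(1) 'b': from fail(0)=0 chase 'b': 0 ⇒ 0;  out=∅∪out(0)=∅
  fail(6) 'c': from fail(0)=0 chase 'c': 0 ⇒ 0;  out=∅∪out(0)=∅
  fail(2) 'bc': from fail(1)=0 chase 'c': 0 ⇒ 6;  out=∅∪out(6)=∅
  fail(7) 'cb': from fail(6)=0 chase 'b': 0 ⇒ 1;  out=∅∪out(1)=∅
  fail(3) 'bca': from fail(2)=6 chase 'a': 6→0 ⇒ 0;  out=∅∪out(0)=∅
  fail(8) 'cba': from fail(7)=1 chase 'a': 1→0 ⇒ 0;  out=∅∪out(0)=∅
  fail(4) 'bcab': from fail(3)=0 chase 'b': 0 ⇒ 1;  out=∅∪out(1)=∅
  fail(9) 'cbab': from fail(8)=0 chase 'b': 0 ⇒ 1;  out={1}∪out(1)={1}
  fail(5) 'bcabb': from fail(4)=1 chase 'b': 1→0 ⇒ 1;  out={0}∪out(1)={0}

Scan:
i=0 'b': node 0→1
i=1 'a': node 1→0 ·f
i=2 'c': node 0→6
i=3 'b': node 6→7
i=4 'a': node 7→8
i=5 'b': node 8→9  → match P1@[2:5]
i=6 'b': node 9→1 ·f
i=7 'c': node 1→2
i=8 'a': node 2→3
i=9 'b': node 3→4
i=10 'b': node 4→5  → match P0@[6:10]
i=11 'b': node 5→1 ·f
i=12 'a': node 1→0 ·f
i=13 'c': node 0→6
i=14 'b': node 6→7
i=15 'a': node 7→8
i=16 'b': node 8→9  → match P1@[13:16]
i=17 'b': node 9→1 ·f
i=18 'b': node 1→1 ·f
i=19 'c': node 1→2
i=20 'c': node 2→6 ·f
i=21 'b': node 6→7
i=22 'c': node 7→2 ·f
i=23 'a': node 2→3
i=24 'b': node 3→4
i=25 'b': node 4→5  → match P0@[21:25]
i=26 'b': node 5→1 ·f
i=27 'a': node 1→0 ·f
i=28 'a': node 0→0
i=29 'c': node 0→6
i=30 'b': node 6→7
i=31 'a': node 7→8
i=32 'b': node 8→9  → match P1@[29:32]
i=33 'c': node 9→2 ·f
i=34 'b': node 2→7 ·f
i=35 'a': node 7→8
i=36 'b': node 8→9  → match P1@[33:36]
i=37 'c': node 9→2 ·f
i=38 'b': node 2→7 ·f
i=39 'a': node 7→8
i=40 'b': node 8→9  → match P1@[37:40]
i=41 'c': node 9→2 ·f
i=42 'c': node 2→6 ·f
i=43 'b': node 6→7
i=44 'a': node 7→8
i=45 'b': node 8→9  → match P1@[42:45]
i=46 'b': node 9→1 ·f
i=47 'c': node 1→2
i=48 'a': node 2→3
i=49 'b': node 3→4
i=50 'b': node 4→5  → match P0@[46:50]
i=51 'c': node 5→2 ·f
i=52 'c': node 2→6 ·f
i=53 'c': node 6→6 ·f
i=54 'b': node 6→7
i=55 'a': node 7→8
i=56 'b': node 8→9  → match P1@[53:56]
i=57 'b': node 9→1 ·f
i=58 'c': node 1→2
i=59 'a': node 2→3
i=60 'b': node 3→4
i=61 'b': node 4→5  → match P0@[57:61]
i=62 'a': node 5→0 ·f
i=63 'c': node 0→6
i=64 'c': node 6→6 ·f
i=65 'b': node 6→7
i=66 'a': node 7→8
i=67 'b': node 8→9  → match P1@[64:67]
i=68 'c': node 9→2 ·f
i=69 'a': node 2→3
i=70 'b': node 3→4
i=71 'b': node 4→5  → match P0@[67:71]
i=72 'b': node 5→1 ·f
i=73 'c': node 1→2
i=74 'a': node 2→3

Matches: [[5,1],[10,0],[16,1],[25,0],[32,1],[36,1],[40,1],[45,1],[50,0],[56,1],[61,0],[67,1],[71,0]]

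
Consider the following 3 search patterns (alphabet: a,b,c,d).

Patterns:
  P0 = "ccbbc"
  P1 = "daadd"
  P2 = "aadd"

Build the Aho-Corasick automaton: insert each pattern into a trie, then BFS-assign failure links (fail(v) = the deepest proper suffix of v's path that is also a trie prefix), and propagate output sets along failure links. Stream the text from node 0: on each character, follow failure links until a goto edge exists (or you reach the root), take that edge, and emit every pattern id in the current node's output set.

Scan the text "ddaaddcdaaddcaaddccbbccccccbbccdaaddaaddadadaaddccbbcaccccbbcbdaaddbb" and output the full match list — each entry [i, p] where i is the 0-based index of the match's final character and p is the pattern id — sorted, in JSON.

Build automaton:
Trie (insert patterns):
  0='ε' goto a→11 c→1 d→6
  1='c' goto c→2
  2='cc' goto b→3
  3='ccb' goto b→4
  4='ccbb' goto c→5
  5='ccbbc' goto ·  ←P0
  6='d' goto a→7
  7='da' goto a→8
  8='daa' goto d→9
  9='daad' goto d→10
  10='daadd' goto ·  ←P1
  11='a' goto a→12
  12='aa' goto d→13
  13='aad' goto d→14
  14='aadd' goto ·  ←P2

Failure links (BFS by depth):
  fail(1) 'c': from fail(0)=0 chase 'c': 0 ⇒ 0;  out=∅∪out(0)=∅
  fail(6) 'd': from fail(0)=0 chase 'd': 0 ⇒ 0;  out=∅∪out(0)=∅
  fail(11) 'a': from fail(0)=0 chase 'a': 0 ⇒ 0;  out=∅∪out(0)=∅
  fail(2) 'cc': from fail(1)=0 chase 'c': 0 ⇒ 1;  out=∅∪out(1)=∅
  fail(7) 'da': from fail(6)=0 chase 'a': 0 ⇒ 11;  out=∅∪out(11)=∅
  fail(12) 'aa': from fail(11)=0 chase 'a': 0 ⇒ 11;  out=∅∪out(11)=∅
  fail(3) 'ccb': from fail(2)=1 chase 'b': 1→0 ⇒ 0;  out=∅∪out(0)=∅
  fail(8) 'daa': from fail(7)=11 chase 'a': 11 ⇒ 12;  out=∅∪out(12)=∅
  fail(13) 'aad': from fail(12)=11 chase 'd': 11→0 ⇒ 6;  out=∅∪out(6)=∅
  fail(4) 'ccbb': from fail(3)=0 chase 'b': 0 ⇒ 0;  out=∅∪out(0)=∅
  fail(9) 'daad': from fail(8)=12 chase 'd': 12 ⇒ 13;  out=∅∪out(13)=∅
  fail(14) 'aadd': from fail(13)=6 chase 'd': 6→0 ⇒ 6;  out={2}∪out(6)={2}
  fail(5) 'ccbbc': from fail(4)=0 chase 'c': 0 ⇒ 1;  out={0}∪out(1)={0}
  fail(10) 'daadd': from fail(9)=13 chase 'd': 13 ⇒ 14;  out={1}∪out(14)={1,2}

Run:
pos 0 'd': at 6
pos 1 'd': at 6 (fail-walked)
pos 2 'a': at 7
pos 3 'a': at 8
pos 4 'd': at 9
pos 5 'd': at 10  ** P1@[1:5],P2@[2:5]
pos 6 'c': at 1 (fail-walked)
pos 7 'd': at 6 (fail-walked)
pos 8 'a': at 7
pos 9 'a': at 8
pos 10 'd': at 9
pos 11 'd': at 10  ** P1@[7:11],P2@[8:11]
pos 12 'c': at 1 (fail-walked)
pos 13 'a': at 11 (fail-walked)
pos 14 'a': at 12
pos 15 'd': at 13
pos 16 'd': at 14  ** P2@[13:16]
pos 17 'c': at 1 (fail-walked)
pos 18 'c': at 2
pos 19 'b': at 3
pos 20 'b': at 4
pos 21 'c': at 5  ** P0@[17:21]
pos 22 'c': at 2 (fail-walked)
pos 23 'c': at 2 (fail-walked)
pos 24 'c': at 2 (fail-walked)
pos 25 'c': at 2 (fail-walked)
pos 26 'c': at 2 (fail-walked)
pos 27 'b': at 3
pos 28 'b': at 4
pos 29 'c': at 5  ** P0@[25:29]
pos 30 'c': at 2 (fail-walked)
pos 31 'd': at 6 (fail-walked)
pos 32 'a': at 7
pos 33 'a': at 8
pos 34 'd': at 9
pos 35 'd': at 10  ** P1@[31:35],P2@[32:35]
pos 36 'a': at 7 (fail-walked)
pos 37 'a': at 8
pos 38 'd': at 9
pos 39 'd': at 10  ** P1@[35:39],P2@[36:39]
pos 40 'a': at 7 (fail-walked)
pos 41 'd': at 6 (fail-walked)
pos 42 'a': at 7
pos 43 'd': at 6 (fail-walked)
pos 44 'a': at 7
pos 45 'a': at 8
pos 46 'd': at 9
pos 47 'd': at 10  ** P1@[43:47],P2@[44:47]
pos 48 'c': at 1 (fail-walked)
pos 49 'c': at 2
pos 50 'b': at 3
pos 51 'b': at 4
pos 52 'c': at 5  ** P0@[48:52]
pos 53 'a': at 11 (fail-walked)
pos 54 'c': at 1 (fail-walked)
pos 55 'c': at 2
pos 56 'c': at 2 (fail-walked)
pos 57 'c': at 2 (fail-walked)
pos 58 'b': at 3
pos 59 'b': at 4
pos 60 'c': at 5  ** P0@[56:60]
pos 61 'b': at 0 (fail-walked)
pos 62 'd': at 6
pos 63 'a': at 7
pos 64 'a': at 8
pos 65 'd': at 9
pos 66 'd': at 10  ** P1@[62:66],P2@[63:66]
pos 67 'b': at 0 (fail-walked)
pos 68 'b': at 0

Matches: [[5,1],[5,2],[11,1],[11,2],[16,2],[21,0],[29,0],[35,1],[35,2],[39,1],[39,2],[47,1],[47,2],[52,0],[60,0],[66,1],[66,2]]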